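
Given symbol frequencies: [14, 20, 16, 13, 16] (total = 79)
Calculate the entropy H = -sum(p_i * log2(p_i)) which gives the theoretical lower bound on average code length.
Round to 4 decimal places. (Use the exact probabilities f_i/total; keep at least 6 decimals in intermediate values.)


Per-symbol terms -p_i * log2(p_i) with p_i = f_i/79:
  p = 14/79 = 0.177215: log2(p) = -2.496426, -p*log2(p) = 0.442405
  p = 20/79 = 0.253165: log2(p) = -1.981853, -p*log2(p) = 0.501735
  p = 16/79 = 0.202532: log2(p) = -2.303781, -p*log2(p) = 0.466589
  p = 13/79 = 0.164557: log2(p) = -2.603341, -p*log2(p) = 0.428398
  p = 16/79 = 0.202532: log2(p) = -2.303781, -p*log2(p) = 0.466589
H = 0.442405 + 0.501735 + 0.466589 + 0.428398 + 0.466589 = 2.305716

H = 2.3057 bits/symbol


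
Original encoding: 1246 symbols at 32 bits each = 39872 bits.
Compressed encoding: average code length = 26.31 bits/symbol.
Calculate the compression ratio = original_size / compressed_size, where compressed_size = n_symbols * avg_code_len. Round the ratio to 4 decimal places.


original_size = n_symbols * orig_bits = 1246 * 32 = 39872 bits
compressed_size = n_symbols * avg_code_len = 1246 * 26.31 = 32782.26 bits
ratio = original_size / compressed_size = 39872 / 32782.26 = 1.2163

Compression ratio = 1.2163


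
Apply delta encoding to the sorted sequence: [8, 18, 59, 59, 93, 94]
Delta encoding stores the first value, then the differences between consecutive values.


First value: 8
Deltas:
  18 - 8 = 10
  59 - 18 = 41
  59 - 59 = 0
  93 - 59 = 34
  94 - 93 = 1


Delta encoded: [8, 10, 41, 0, 34, 1]


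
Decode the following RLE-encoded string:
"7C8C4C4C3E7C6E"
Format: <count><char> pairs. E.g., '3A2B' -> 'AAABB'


Expanding each <count><char> pair:
  7C -> 'CCCCCCC'
  8C -> 'CCCCCCCC'
  4C -> 'CCCC'
  4C -> 'CCCC'
  3E -> 'EEE'
  7C -> 'CCCCCCC'
  6E -> 'EEEEEE'

Decoded = CCCCCCCCCCCCCCCCCCCCCCCEEECCCCCCCEEEEEE


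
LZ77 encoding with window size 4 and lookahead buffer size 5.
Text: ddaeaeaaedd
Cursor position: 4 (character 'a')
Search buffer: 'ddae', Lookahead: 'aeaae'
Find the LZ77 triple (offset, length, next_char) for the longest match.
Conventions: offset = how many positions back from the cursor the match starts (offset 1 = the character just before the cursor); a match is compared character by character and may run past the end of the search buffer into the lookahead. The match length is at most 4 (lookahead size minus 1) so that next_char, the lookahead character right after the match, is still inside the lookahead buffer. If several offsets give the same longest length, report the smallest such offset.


Try each offset into the search buffer:
  offset=1 (pos 3, char 'e'): match length 0
  offset=2 (pos 2, char 'a'): match length 3
  offset=3 (pos 1, char 'd'): match length 0
  offset=4 (pos 0, char 'd'): match length 0
Longest match has length 3 at offset 2.
next_char = character at position 4 + 3 = 7 -> 'a'

Best match: offset=2, length=3 (matching 'aea' starting at position 2)
LZ77 triple: (2, 3, 'a')


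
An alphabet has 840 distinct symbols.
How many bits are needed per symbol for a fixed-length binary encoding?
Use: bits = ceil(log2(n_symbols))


log2(840) = 9.7142
Bracket: 2^9 = 512 < 840 <= 2^10 = 1024
So ceil(log2(840)) = 10

bits = ceil(log2(840)) = ceil(9.7142) = 10 bits


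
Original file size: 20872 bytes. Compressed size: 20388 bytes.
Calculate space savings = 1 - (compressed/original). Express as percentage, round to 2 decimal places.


ratio = compressed/original = 20388/20872 = 0.976811
savings = 1 - ratio = 1 - 0.976811 = 0.023189
as a percentage: 0.023189 * 100 = 2.32%

Space savings = 1 - 20388/20872 = 2.32%


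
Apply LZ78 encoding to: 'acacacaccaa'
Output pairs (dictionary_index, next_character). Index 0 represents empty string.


LZ78 encoding steps:
Dictionary: {0: ''}
Step 1: w='' (idx 0), next='a' -> output (0, 'a'), add 'a' as idx 1
Step 2: w='' (idx 0), next='c' -> output (0, 'c'), add 'c' as idx 2
Step 3: w='a' (idx 1), next='c' -> output (1, 'c'), add 'ac' as idx 3
Step 4: w='ac' (idx 3), next='a' -> output (3, 'a'), add 'aca' as idx 4
Step 5: w='c' (idx 2), next='c' -> output (2, 'c'), add 'cc' as idx 5
Step 6: w='a' (idx 1), next='a' -> output (1, 'a'), add 'aa' as idx 6


Encoded: [(0, 'a'), (0, 'c'), (1, 'c'), (3, 'a'), (2, 'c'), (1, 'a')]


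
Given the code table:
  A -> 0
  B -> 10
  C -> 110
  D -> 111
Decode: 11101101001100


Decoding:
111 -> D
0 -> A
110 -> C
10 -> B
0 -> A
110 -> C
0 -> A


Result: DACBACA


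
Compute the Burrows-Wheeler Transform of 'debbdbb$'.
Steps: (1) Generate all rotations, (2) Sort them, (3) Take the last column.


Rotations (sorted):
  0: $debbdbb -> last char: b
  1: b$debbdb -> last char: b
  2: bb$debbd -> last char: d
  3: bbdbb$de -> last char: e
  4: bdbb$deb -> last char: b
  5: dbb$debb -> last char: b
  6: debbdbb$ -> last char: $
  7: ebbdbb$d -> last char: d


BWT = bbdebb$d


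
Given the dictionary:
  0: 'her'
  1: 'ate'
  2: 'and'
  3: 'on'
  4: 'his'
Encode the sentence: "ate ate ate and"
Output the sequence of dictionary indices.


Look up each word in the dictionary:
  'ate' -> 1
  'ate' -> 1
  'ate' -> 1
  'and' -> 2

Encoded: [1, 1, 1, 2]


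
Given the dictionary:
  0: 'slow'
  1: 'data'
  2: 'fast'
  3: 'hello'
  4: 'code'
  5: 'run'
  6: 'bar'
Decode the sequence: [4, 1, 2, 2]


Look up each index in the dictionary:
  4 -> 'code'
  1 -> 'data'
  2 -> 'fast'
  2 -> 'fast'

Decoded: "code data fast fast"


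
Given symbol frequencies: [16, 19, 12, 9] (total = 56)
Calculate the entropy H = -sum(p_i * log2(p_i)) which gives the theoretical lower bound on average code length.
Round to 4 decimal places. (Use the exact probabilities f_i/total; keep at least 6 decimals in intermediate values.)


Per-symbol terms -p_i * log2(p_i) with p_i = f_i/56:
  p = 16/56 = 0.285714: log2(p) = -1.807355, -p*log2(p) = 0.516387
  p = 19/56 = 0.339286: log2(p) = -1.559427, -p*log2(p) = 0.529091
  p = 12/56 = 0.214286: log2(p) = -2.222392, -p*log2(p) = 0.476227
  p = 9/56 = 0.160714: log2(p) = -2.637430, -p*log2(p) = 0.423873
H = 0.516387 + 0.529091 + 0.476227 + 0.423873 = 1.945578

H = 1.9456 bits/symbol


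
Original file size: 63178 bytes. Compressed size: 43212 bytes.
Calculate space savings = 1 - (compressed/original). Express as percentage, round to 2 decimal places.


ratio = compressed/original = 43212/63178 = 0.683972
savings = 1 - ratio = 1 - 0.683972 = 0.316028
as a percentage: 0.316028 * 100 = 31.6%

Space savings = 1 - 43212/63178 = 31.6%


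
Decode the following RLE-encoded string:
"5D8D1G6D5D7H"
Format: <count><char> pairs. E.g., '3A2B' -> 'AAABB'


Expanding each <count><char> pair:
  5D -> 'DDDDD'
  8D -> 'DDDDDDDD'
  1G -> 'G'
  6D -> 'DDDDDD'
  5D -> 'DDDDD'
  7H -> 'HHHHHHH'

Decoded = DDDDDDDDDDDDDGDDDDDDDDDDDHHHHHHH


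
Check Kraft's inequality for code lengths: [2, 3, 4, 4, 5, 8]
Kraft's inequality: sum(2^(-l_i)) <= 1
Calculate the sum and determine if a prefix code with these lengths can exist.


Sum = 2^(-2) + 2^(-3) + 2^(-4) + 2^(-4) + 2^(-5) + 2^(-8)
    = 0.25 + 0.125 + 0.0625 + 0.0625 + 0.03125 + 0.00390625
    = 137/256 = 0.53515625
Since 0.53515625 <= 1, Kraft's inequality IS satisfied.
A prefix code with these lengths CAN exist.

Kraft sum = 0.53515625. Satisfied.


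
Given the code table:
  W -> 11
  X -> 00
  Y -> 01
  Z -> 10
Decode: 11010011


Decoding:
11 -> W
01 -> Y
00 -> X
11 -> W


Result: WYXW


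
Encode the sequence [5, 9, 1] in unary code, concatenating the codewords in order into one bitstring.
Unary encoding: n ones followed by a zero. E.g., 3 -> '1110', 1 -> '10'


Encode each number as n ones followed by a terminating 0:
  5 -> 111110 (6 bits)
  9 -> 1111111110 (10 bits)
  1 -> 10 (2 bits)
Total length = 6 + 10 + 2 = 18 bits.

Unary([5, 9, 1]) = 111110111111111010 (18 bits)


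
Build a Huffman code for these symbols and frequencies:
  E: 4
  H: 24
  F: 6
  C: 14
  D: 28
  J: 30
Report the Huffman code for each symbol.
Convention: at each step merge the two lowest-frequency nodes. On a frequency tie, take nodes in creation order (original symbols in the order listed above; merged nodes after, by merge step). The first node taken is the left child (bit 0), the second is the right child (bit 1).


Huffman tree construction:
Step 1: Merge E(4) + F(6) = 10
Step 2: Merge (E+F)(10) + C(14) = 24
Step 3: Merge H(24) + ((E+F)+C)(24) = 48
Step 4: Merge D(28) + J(30) = 58
Step 5: Merge (H+((E+F)+C))(48) + (D+J)(58) = 106
Read each symbol's code off the tree from the root (left child = 0, right child = 1).

Codes:
  E: 0100 (length 4)
  H: 00 (length 2)
  F: 0101 (length 4)
  C: 011 (length 3)
  D: 10 (length 2)
  J: 11 (length 2)
Average code length: 246/106 = 2.3208 bits/symbol


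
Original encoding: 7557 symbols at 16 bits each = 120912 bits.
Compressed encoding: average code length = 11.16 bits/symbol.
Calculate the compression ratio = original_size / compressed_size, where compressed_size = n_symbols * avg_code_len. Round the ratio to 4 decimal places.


original_size = n_symbols * orig_bits = 7557 * 16 = 120912 bits
compressed_size = n_symbols * avg_code_len = 7557 * 11.16 = 84336.12 bits
ratio = original_size / compressed_size = 120912 / 84336.12 = 1.4337

Compression ratio = 1.4337


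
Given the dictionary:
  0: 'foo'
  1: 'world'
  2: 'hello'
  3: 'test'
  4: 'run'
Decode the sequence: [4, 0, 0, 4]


Look up each index in the dictionary:
  4 -> 'run'
  0 -> 'foo'
  0 -> 'foo'
  4 -> 'run'

Decoded: "run foo foo run"


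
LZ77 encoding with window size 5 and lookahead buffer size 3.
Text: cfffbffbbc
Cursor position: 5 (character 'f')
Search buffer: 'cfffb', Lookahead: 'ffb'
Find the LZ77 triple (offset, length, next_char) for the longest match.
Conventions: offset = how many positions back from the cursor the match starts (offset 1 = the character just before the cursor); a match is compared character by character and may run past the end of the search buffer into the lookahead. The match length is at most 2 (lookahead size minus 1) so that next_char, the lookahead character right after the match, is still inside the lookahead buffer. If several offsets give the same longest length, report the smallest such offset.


Try each offset into the search buffer:
  offset=1 (pos 4, char 'b'): match length 0
  offset=2 (pos 3, char 'f'): match length 1
  offset=3 (pos 2, char 'f'): match length 2
  offset=4 (pos 1, char 'f'): match length 2
  offset=5 (pos 0, char 'c'): match length 0
Longest match has length 2, found at offsets 3, 4; take the smallest, offset 3.
next_char = character at position 5 + 2 = 7 -> 'b'

Best match: offset=3, length=2 (matching 'ff' starting at position 2)
LZ77 triple: (3, 2, 'b')


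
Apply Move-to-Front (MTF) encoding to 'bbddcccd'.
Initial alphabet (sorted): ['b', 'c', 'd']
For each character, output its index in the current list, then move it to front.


MTF encoding:
'b': index 0 in ['b', 'c', 'd'] -> ['b', 'c', 'd']
'b': index 0 in ['b', 'c', 'd'] -> ['b', 'c', 'd']
'd': index 2 in ['b', 'c', 'd'] -> ['d', 'b', 'c']
'd': index 0 in ['d', 'b', 'c'] -> ['d', 'b', 'c']
'c': index 2 in ['d', 'b', 'c'] -> ['c', 'd', 'b']
'c': index 0 in ['c', 'd', 'b'] -> ['c', 'd', 'b']
'c': index 0 in ['c', 'd', 'b'] -> ['c', 'd', 'b']
'd': index 1 in ['c', 'd', 'b'] -> ['d', 'c', 'b']


Output: [0, 0, 2, 0, 2, 0, 0, 1]


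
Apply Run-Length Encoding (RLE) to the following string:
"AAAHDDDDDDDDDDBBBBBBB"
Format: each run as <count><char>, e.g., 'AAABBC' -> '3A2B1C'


Scanning runs left to right:
  i=0: run of 'A' x 3 -> '3A'
  i=3: run of 'H' x 1 -> '1H'
  i=4: run of 'D' x 10 -> '10D'
  i=14: run of 'B' x 7 -> '7B'

RLE = 3A1H10D7B


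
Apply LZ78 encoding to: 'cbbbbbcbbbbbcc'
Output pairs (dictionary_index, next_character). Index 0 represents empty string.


LZ78 encoding steps:
Dictionary: {0: ''}
Step 1: w='' (idx 0), next='c' -> output (0, 'c'), add 'c' as idx 1
Step 2: w='' (idx 0), next='b' -> output (0, 'b'), add 'b' as idx 2
Step 3: w='b' (idx 2), next='b' -> output (2, 'b'), add 'bb' as idx 3
Step 4: w='bb' (idx 3), next='c' -> output (3, 'c'), add 'bbc' as idx 4
Step 5: w='bb' (idx 3), next='b' -> output (3, 'b'), add 'bbb' as idx 5
Step 6: w='bbc' (idx 4), next='c' -> output (4, 'c'), add 'bbcc' as idx 6


Encoded: [(0, 'c'), (0, 'b'), (2, 'b'), (3, 'c'), (3, 'b'), (4, 'c')]


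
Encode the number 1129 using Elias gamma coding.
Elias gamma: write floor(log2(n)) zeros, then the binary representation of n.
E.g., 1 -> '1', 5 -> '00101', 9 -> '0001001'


num_bits = floor(log2(1129)) + 1 = 11
leading_zeros = num_bits - 1 = 10
binary(1129) = 10001101001

Elias gamma(1129) = '0000000000' + '10001101001' = 000000000010001101001 (21 bits)


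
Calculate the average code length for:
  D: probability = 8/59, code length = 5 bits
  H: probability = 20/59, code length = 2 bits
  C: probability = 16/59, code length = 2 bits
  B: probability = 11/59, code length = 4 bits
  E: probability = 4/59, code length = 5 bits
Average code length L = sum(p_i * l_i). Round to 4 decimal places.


Weighted contributions p_i * l_i:
  D: (8/59) * 5 = 40/59
  H: (20/59) * 2 = 40/59
  C: (16/59) * 2 = 32/59
  B: (11/59) * 4 = 44/59
  E: (4/59) * 5 = 20/59
Sum = (40 + 40 + 32 + 44 + 20)/59 = 176/59

L = 176/59 = 2.9831 bits/symbol


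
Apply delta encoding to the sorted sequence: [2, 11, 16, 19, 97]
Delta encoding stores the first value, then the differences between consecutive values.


First value: 2
Deltas:
  11 - 2 = 9
  16 - 11 = 5
  19 - 16 = 3
  97 - 19 = 78


Delta encoded: [2, 9, 5, 3, 78]


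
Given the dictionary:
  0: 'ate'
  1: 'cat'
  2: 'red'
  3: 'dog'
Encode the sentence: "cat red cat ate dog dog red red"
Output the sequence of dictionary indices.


Look up each word in the dictionary:
  'cat' -> 1
  'red' -> 2
  'cat' -> 1
  'ate' -> 0
  'dog' -> 3
  'dog' -> 3
  'red' -> 2
  'red' -> 2

Encoded: [1, 2, 1, 0, 3, 3, 2, 2]


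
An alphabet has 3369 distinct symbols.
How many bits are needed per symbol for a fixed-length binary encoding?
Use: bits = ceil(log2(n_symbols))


log2(3369) = 11.7181
Bracket: 2^11 = 2048 < 3369 <= 2^12 = 4096
So ceil(log2(3369)) = 12

bits = ceil(log2(3369)) = ceil(11.7181) = 12 bits


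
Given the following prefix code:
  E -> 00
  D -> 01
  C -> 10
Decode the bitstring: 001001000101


Decoding step by step:
Bits 00 -> E
Bits 10 -> C
Bits 01 -> D
Bits 00 -> E
Bits 01 -> D
Bits 01 -> D


Decoded message: ECDEDD


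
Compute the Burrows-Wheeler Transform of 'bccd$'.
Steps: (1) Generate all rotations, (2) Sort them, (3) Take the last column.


Rotations (sorted):
  0: $bccd -> last char: d
  1: bccd$ -> last char: $
  2: ccd$b -> last char: b
  3: cd$bc -> last char: c
  4: d$bcc -> last char: c


BWT = d$bcc


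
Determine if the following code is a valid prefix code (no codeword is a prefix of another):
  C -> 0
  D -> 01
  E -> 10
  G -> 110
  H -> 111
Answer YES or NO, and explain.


Checking each pair (does one codeword prefix another?):
  C='0' vs D='01': prefix -- VIOLATION

NO -- this is NOT a valid prefix code. C (0) is a prefix of D (01).


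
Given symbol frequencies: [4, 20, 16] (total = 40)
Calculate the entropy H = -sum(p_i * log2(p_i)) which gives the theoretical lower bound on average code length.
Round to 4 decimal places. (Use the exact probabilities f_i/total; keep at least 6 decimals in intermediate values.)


Per-symbol terms -p_i * log2(p_i) with p_i = f_i/40:
  p = 4/40 = 0.100000: log2(p) = -3.321928, -p*log2(p) = 0.332193
  p = 20/40 = 0.500000: log2(p) = -1.000000, -p*log2(p) = 0.500000
  p = 16/40 = 0.400000: log2(p) = -1.321928, -p*log2(p) = 0.528771
H = 0.332193 + 0.500000 + 0.528771 = 1.360964

H = 1.361 bits/symbol


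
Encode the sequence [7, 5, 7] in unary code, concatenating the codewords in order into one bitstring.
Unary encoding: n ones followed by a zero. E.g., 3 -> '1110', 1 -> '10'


Encode each number as n ones followed by a terminating 0:
  7 -> 11111110 (8 bits)
  5 -> 111110 (6 bits)
  7 -> 11111110 (8 bits)
Total length = 8 + 6 + 8 = 22 bits.

Unary([7, 5, 7]) = 1111111011111011111110 (22 bits)


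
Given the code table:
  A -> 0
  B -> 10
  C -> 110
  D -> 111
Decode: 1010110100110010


Decoding:
10 -> B
10 -> B
110 -> C
10 -> B
0 -> A
110 -> C
0 -> A
10 -> B


Result: BBCBACAB


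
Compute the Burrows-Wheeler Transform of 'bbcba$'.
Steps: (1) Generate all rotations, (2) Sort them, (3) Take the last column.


Rotations (sorted):
  0: $bbcba -> last char: a
  1: a$bbcb -> last char: b
  2: ba$bbc -> last char: c
  3: bbcba$ -> last char: $
  4: bcba$b -> last char: b
  5: cba$bb -> last char: b


BWT = abc$bb


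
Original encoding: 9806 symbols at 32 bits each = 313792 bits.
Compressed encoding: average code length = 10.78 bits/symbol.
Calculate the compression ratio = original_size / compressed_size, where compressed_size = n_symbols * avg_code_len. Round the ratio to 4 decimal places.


original_size = n_symbols * orig_bits = 9806 * 32 = 313792 bits
compressed_size = n_symbols * avg_code_len = 9806 * 10.78 = 105708.68 bits
ratio = original_size / compressed_size = 313792 / 105708.68 = 2.9685

Compression ratio = 2.9685


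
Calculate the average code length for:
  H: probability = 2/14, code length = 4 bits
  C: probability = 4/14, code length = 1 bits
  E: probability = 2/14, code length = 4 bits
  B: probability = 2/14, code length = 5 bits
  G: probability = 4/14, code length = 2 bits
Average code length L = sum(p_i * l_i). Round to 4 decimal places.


Weighted contributions p_i * l_i:
  H: (2/14) * 4 = 8/14
  C: (4/14) * 1 = 4/14
  E: (2/14) * 4 = 8/14
  B: (2/14) * 5 = 10/14
  G: (4/14) * 2 = 8/14
Sum = (8 + 4 + 8 + 10 + 8)/14 = 38/14

L = 38/14 = 2.7143 bits/symbol


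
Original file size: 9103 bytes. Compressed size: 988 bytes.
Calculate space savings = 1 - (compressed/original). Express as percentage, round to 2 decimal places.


ratio = compressed/original = 988/9103 = 0.108536
savings = 1 - ratio = 1 - 0.108536 = 0.891464
as a percentage: 0.891464 * 100 = 89.15%

Space savings = 1 - 988/9103 = 89.15%


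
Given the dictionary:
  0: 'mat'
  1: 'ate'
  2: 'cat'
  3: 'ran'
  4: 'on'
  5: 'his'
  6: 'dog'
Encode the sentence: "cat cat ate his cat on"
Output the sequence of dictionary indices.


Look up each word in the dictionary:
  'cat' -> 2
  'cat' -> 2
  'ate' -> 1
  'his' -> 5
  'cat' -> 2
  'on' -> 4

Encoded: [2, 2, 1, 5, 2, 4]


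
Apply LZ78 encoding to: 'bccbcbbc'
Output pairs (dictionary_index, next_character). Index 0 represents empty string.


LZ78 encoding steps:
Dictionary: {0: ''}
Step 1: w='' (idx 0), next='b' -> output (0, 'b'), add 'b' as idx 1
Step 2: w='' (idx 0), next='c' -> output (0, 'c'), add 'c' as idx 2
Step 3: w='c' (idx 2), next='b' -> output (2, 'b'), add 'cb' as idx 3
Step 4: w='cb' (idx 3), next='b' -> output (3, 'b'), add 'cbb' as idx 4
Step 5: w='c' (idx 2), end of input -> output (2, '')


Encoded: [(0, 'b'), (0, 'c'), (2, 'b'), (3, 'b'), (2, '')]


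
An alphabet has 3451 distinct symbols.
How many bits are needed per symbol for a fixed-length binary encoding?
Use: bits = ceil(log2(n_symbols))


log2(3451) = 11.7528
Bracket: 2^11 = 2048 < 3451 <= 2^12 = 4096
So ceil(log2(3451)) = 12

bits = ceil(log2(3451)) = ceil(11.7528) = 12 bits


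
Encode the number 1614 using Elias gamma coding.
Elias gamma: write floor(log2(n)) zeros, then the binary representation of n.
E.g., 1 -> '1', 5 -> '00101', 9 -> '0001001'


num_bits = floor(log2(1614)) + 1 = 11
leading_zeros = num_bits - 1 = 10
binary(1614) = 11001001110

Elias gamma(1614) = '0000000000' + '11001001110' = 000000000011001001110 (21 bits)


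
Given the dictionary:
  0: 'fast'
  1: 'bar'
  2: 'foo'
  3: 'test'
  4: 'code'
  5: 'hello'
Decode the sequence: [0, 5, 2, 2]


Look up each index in the dictionary:
  0 -> 'fast'
  5 -> 'hello'
  2 -> 'foo'
  2 -> 'foo'

Decoded: "fast hello foo foo"


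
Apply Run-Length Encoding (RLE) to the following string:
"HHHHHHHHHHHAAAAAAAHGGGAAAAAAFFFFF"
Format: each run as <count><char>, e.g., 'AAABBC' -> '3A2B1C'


Scanning runs left to right:
  i=0: run of 'H' x 11 -> '11H'
  i=11: run of 'A' x 7 -> '7A'
  i=18: run of 'H' x 1 -> '1H'
  i=19: run of 'G' x 3 -> '3G'
  i=22: run of 'A' x 6 -> '6A'
  i=28: run of 'F' x 5 -> '5F'

RLE = 11H7A1H3G6A5F


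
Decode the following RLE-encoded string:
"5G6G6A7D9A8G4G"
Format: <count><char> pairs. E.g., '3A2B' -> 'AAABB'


Expanding each <count><char> pair:
  5G -> 'GGGGG'
  6G -> 'GGGGGG'
  6A -> 'AAAAAA'
  7D -> 'DDDDDDD'
  9A -> 'AAAAAAAAA'
  8G -> 'GGGGGGGG'
  4G -> 'GGGG'

Decoded = GGGGGGGGGGGAAAAAADDDDDDDAAAAAAAAAGGGGGGGGGGGG


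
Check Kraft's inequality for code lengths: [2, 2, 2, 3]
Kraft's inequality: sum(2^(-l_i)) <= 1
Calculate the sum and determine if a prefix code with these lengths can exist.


Sum = 2^(-2) + 2^(-2) + 2^(-2) + 2^(-3)
    = 0.25 + 0.25 + 0.25 + 0.125
    = 7/8 = 0.875
Since 0.875 <= 1, Kraft's inequality IS satisfied.
A prefix code with these lengths CAN exist.

Kraft sum = 0.875. Satisfied.


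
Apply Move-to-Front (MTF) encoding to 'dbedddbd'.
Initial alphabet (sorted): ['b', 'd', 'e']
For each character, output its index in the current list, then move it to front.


MTF encoding:
'd': index 1 in ['b', 'd', 'e'] -> ['d', 'b', 'e']
'b': index 1 in ['d', 'b', 'e'] -> ['b', 'd', 'e']
'e': index 2 in ['b', 'd', 'e'] -> ['e', 'b', 'd']
'd': index 2 in ['e', 'b', 'd'] -> ['d', 'e', 'b']
'd': index 0 in ['d', 'e', 'b'] -> ['d', 'e', 'b']
'd': index 0 in ['d', 'e', 'b'] -> ['d', 'e', 'b']
'b': index 2 in ['d', 'e', 'b'] -> ['b', 'd', 'e']
'd': index 1 in ['b', 'd', 'e'] -> ['d', 'b', 'e']


Output: [1, 1, 2, 2, 0, 0, 2, 1]


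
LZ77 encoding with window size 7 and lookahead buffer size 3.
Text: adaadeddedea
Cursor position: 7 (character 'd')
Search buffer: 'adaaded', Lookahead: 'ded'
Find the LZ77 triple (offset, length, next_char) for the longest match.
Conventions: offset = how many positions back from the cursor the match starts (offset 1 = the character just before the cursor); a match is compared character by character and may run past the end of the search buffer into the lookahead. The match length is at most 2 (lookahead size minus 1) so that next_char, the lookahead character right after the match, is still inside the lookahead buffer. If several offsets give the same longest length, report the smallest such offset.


Try each offset into the search buffer:
  offset=1 (pos 6, char 'd'): match length 1
  offset=2 (pos 5, char 'e'): match length 0
  offset=3 (pos 4, char 'd'): match length 2
  offset=4 (pos 3, char 'a'): match length 0
  offset=5 (pos 2, char 'a'): match length 0
  offset=6 (pos 1, char 'd'): match length 1
  offset=7 (pos 0, char 'a'): match length 0
Longest match has length 2 at offset 3.
next_char = character at position 7 + 2 = 9 -> 'd'

Best match: offset=3, length=2 (matching 'de' starting at position 4)
LZ77 triple: (3, 2, 'd')


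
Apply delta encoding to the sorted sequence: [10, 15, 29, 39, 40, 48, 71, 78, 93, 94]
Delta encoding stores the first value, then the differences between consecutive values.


First value: 10
Deltas:
  15 - 10 = 5
  29 - 15 = 14
  39 - 29 = 10
  40 - 39 = 1
  48 - 40 = 8
  71 - 48 = 23
  78 - 71 = 7
  93 - 78 = 15
  94 - 93 = 1


Delta encoded: [10, 5, 14, 10, 1, 8, 23, 7, 15, 1]


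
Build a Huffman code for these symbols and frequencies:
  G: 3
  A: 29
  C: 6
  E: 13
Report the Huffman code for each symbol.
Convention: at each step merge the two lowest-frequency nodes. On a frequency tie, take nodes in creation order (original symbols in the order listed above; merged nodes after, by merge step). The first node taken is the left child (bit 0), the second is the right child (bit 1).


Huffman tree construction:
Step 1: Merge G(3) + C(6) = 9
Step 2: Merge (G+C)(9) + E(13) = 22
Step 3: Merge ((G+C)+E)(22) + A(29) = 51
Read each symbol's code off the tree from the root (left child = 0, right child = 1).

Codes:
  G: 000 (length 3)
  A: 1 (length 1)
  C: 001 (length 3)
  E: 01 (length 2)
Average code length: 82/51 = 1.6078 bits/symbol


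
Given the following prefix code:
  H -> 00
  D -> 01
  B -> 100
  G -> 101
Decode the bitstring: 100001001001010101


Decoding step by step:
Bits 100 -> B
Bits 00 -> H
Bits 100 -> B
Bits 100 -> B
Bits 101 -> G
Bits 01 -> D
Bits 01 -> D


Decoded message: BHBBGDD


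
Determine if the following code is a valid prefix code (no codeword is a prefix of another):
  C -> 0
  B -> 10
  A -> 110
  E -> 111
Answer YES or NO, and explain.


Checking each pair (does one codeword prefix another?):
  C='0' vs B='10': no prefix
  C='0' vs A='110': no prefix
  C='0' vs E='111': no prefix
  B='10' vs C='0': no prefix
  B='10' vs A='110': no prefix
  B='10' vs E='111': no prefix
  A='110' vs C='0': no prefix
  A='110' vs B='10': no prefix
  A='110' vs E='111': no prefix
  E='111' vs C='0': no prefix
  E='111' vs B='10': no prefix
  E='111' vs A='110': no prefix
No violation found over all pairs.

YES -- this is a valid prefix code. No codeword is a prefix of any other codeword.


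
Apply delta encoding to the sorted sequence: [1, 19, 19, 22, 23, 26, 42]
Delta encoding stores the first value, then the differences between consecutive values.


First value: 1
Deltas:
  19 - 1 = 18
  19 - 19 = 0
  22 - 19 = 3
  23 - 22 = 1
  26 - 23 = 3
  42 - 26 = 16


Delta encoded: [1, 18, 0, 3, 1, 3, 16]


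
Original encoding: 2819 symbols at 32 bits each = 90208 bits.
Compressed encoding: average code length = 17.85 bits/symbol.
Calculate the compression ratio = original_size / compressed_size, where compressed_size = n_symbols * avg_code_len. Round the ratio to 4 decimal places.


original_size = n_symbols * orig_bits = 2819 * 32 = 90208 bits
compressed_size = n_symbols * avg_code_len = 2819 * 17.85 = 50319.15 bits
ratio = original_size / compressed_size = 90208 / 50319.15 = 1.7927

Compression ratio = 1.7927


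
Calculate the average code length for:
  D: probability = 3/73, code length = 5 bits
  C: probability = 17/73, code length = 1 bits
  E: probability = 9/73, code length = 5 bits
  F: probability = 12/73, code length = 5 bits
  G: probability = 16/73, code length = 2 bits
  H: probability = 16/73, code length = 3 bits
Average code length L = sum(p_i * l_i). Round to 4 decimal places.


Weighted contributions p_i * l_i:
  D: (3/73) * 5 = 15/73
  C: (17/73) * 1 = 17/73
  E: (9/73) * 5 = 45/73
  F: (12/73) * 5 = 60/73
  G: (16/73) * 2 = 32/73
  H: (16/73) * 3 = 48/73
Sum = (15 + 17 + 45 + 60 + 32 + 48)/73 = 217/73

L = 217/73 = 2.9726 bits/symbol


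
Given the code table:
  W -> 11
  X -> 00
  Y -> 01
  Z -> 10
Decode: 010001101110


Decoding:
01 -> Y
00 -> X
01 -> Y
10 -> Z
11 -> W
10 -> Z


Result: YXYZWZ


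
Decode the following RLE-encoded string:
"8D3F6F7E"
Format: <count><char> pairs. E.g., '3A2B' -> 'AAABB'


Expanding each <count><char> pair:
  8D -> 'DDDDDDDD'
  3F -> 'FFF'
  6F -> 'FFFFFF'
  7E -> 'EEEEEEE'

Decoded = DDDDDDDDFFFFFFFFFEEEEEEE


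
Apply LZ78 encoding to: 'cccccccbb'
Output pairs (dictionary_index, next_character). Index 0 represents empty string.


LZ78 encoding steps:
Dictionary: {0: ''}
Step 1: w='' (idx 0), next='c' -> output (0, 'c'), add 'c' as idx 1
Step 2: w='c' (idx 1), next='c' -> output (1, 'c'), add 'cc' as idx 2
Step 3: w='cc' (idx 2), next='c' -> output (2, 'c'), add 'ccc' as idx 3
Step 4: w='c' (idx 1), next='b' -> output (1, 'b'), add 'cb' as idx 4
Step 5: w='' (idx 0), next='b' -> output (0, 'b'), add 'b' as idx 5


Encoded: [(0, 'c'), (1, 'c'), (2, 'c'), (1, 'b'), (0, 'b')]


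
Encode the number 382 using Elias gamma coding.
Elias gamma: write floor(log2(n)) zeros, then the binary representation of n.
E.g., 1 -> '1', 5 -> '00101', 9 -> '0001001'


num_bits = floor(log2(382)) + 1 = 9
leading_zeros = num_bits - 1 = 8
binary(382) = 101111110

Elias gamma(382) = '00000000' + '101111110' = 00000000101111110 (17 bits)


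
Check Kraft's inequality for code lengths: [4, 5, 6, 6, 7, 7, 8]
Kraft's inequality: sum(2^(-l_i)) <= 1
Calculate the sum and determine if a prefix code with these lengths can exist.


Sum = 2^(-4) + 2^(-5) + 2^(-6) + 2^(-6) + 2^(-7) + 2^(-7) + 2^(-8)
    = 0.0625 + 0.03125 + 0.015625 + 0.015625 + 0.0078125 + 0.0078125 + 0.00390625
    = 37/256 = 0.14453125
Since 0.14453125 <= 1, Kraft's inequality IS satisfied.
A prefix code with these lengths CAN exist.

Kraft sum = 0.14453125. Satisfied.


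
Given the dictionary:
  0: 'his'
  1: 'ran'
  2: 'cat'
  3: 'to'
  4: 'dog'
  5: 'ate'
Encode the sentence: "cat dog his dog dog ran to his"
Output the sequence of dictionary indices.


Look up each word in the dictionary:
  'cat' -> 2
  'dog' -> 4
  'his' -> 0
  'dog' -> 4
  'dog' -> 4
  'ran' -> 1
  'to' -> 3
  'his' -> 0

Encoded: [2, 4, 0, 4, 4, 1, 3, 0]


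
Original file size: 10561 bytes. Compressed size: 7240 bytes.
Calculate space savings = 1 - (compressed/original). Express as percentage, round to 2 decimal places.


ratio = compressed/original = 7240/10561 = 0.685541
savings = 1 - ratio = 1 - 0.685541 = 0.314459
as a percentage: 0.314459 * 100 = 31.45%

Space savings = 1 - 7240/10561 = 31.45%


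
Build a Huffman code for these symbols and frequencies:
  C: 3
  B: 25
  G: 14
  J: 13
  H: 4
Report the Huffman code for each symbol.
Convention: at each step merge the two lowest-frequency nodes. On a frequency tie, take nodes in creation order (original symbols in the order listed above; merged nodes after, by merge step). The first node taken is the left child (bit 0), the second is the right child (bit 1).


Huffman tree construction:
Step 1: Merge C(3) + H(4) = 7
Step 2: Merge (C+H)(7) + J(13) = 20
Step 3: Merge G(14) + ((C+H)+J)(20) = 34
Step 4: Merge B(25) + (G+((C+H)+J))(34) = 59
Read each symbol's code off the tree from the root (left child = 0, right child = 1).

Codes:
  C: 1100 (length 4)
  B: 0 (length 1)
  G: 10 (length 2)
  J: 111 (length 3)
  H: 1101 (length 4)
Average code length: 120/59 = 2.0339 bits/symbol


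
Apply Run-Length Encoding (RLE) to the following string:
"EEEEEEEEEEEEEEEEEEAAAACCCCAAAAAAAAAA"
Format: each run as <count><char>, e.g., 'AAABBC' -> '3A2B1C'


Scanning runs left to right:
  i=0: run of 'E' x 18 -> '18E'
  i=18: run of 'A' x 4 -> '4A'
  i=22: run of 'C' x 4 -> '4C'
  i=26: run of 'A' x 10 -> '10A'

RLE = 18E4A4C10A


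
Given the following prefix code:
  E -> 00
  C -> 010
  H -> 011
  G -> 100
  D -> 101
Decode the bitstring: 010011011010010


Decoding step by step:
Bits 010 -> C
Bits 011 -> H
Bits 011 -> H
Bits 010 -> C
Bits 010 -> C


Decoded message: CHHCC


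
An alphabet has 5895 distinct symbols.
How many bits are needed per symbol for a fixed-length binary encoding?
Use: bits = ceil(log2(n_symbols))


log2(5895) = 12.5253
Bracket: 2^12 = 4096 < 5895 <= 2^13 = 8192
So ceil(log2(5895)) = 13

bits = ceil(log2(5895)) = ceil(12.5253) = 13 bits


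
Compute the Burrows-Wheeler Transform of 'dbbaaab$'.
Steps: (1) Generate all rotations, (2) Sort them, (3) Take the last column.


Rotations (sorted):
  0: $dbbaaab -> last char: b
  1: aaab$dbb -> last char: b
  2: aab$dbba -> last char: a
  3: ab$dbbaa -> last char: a
  4: b$dbbaaa -> last char: a
  5: baaab$db -> last char: b
  6: bbaaab$d -> last char: d
  7: dbbaaab$ -> last char: $


BWT = bbaaabd$


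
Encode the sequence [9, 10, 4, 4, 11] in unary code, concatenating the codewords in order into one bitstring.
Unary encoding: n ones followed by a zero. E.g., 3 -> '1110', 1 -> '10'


Encode each number as n ones followed by a terminating 0:
  9 -> 1111111110 (10 bits)
  10 -> 11111111110 (11 bits)
  4 -> 11110 (5 bits)
  4 -> 11110 (5 bits)
  11 -> 111111111110 (12 bits)
Total length = 10 + 11 + 5 + 5 + 12 = 43 bits.

Unary([9, 10, 4, 4, 11]) = 1111111110111111111101111011110111111111110 (43 bits)


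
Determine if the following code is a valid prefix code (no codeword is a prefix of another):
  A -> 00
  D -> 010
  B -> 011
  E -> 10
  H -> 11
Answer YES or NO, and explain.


Checking each pair (does one codeword prefix another?):
  A='00' vs D='010': no prefix
  A='00' vs B='011': no prefix
  A='00' vs E='10': no prefix
  A='00' vs H='11': no prefix
  D='010' vs A='00': no prefix
  D='010' vs B='011': no prefix
  D='010' vs E='10': no prefix
  D='010' vs H='11': no prefix
  B='011' vs A='00': no prefix
  B='011' vs D='010': no prefix
  B='011' vs E='10': no prefix
  B='011' vs H='11': no prefix
  E='10' vs A='00': no prefix
  E='10' vs D='010': no prefix
  E='10' vs B='011': no prefix
  E='10' vs H='11': no prefix
  H='11' vs A='00': no prefix
  H='11' vs D='010': no prefix
  H='11' vs B='011': no prefix
  H='11' vs E='10': no prefix
No violation found over all pairs.

YES -- this is a valid prefix code. No codeword is a prefix of any other codeword.


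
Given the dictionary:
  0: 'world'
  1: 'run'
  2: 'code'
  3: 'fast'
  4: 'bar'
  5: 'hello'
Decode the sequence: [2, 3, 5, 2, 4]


Look up each index in the dictionary:
  2 -> 'code'
  3 -> 'fast'
  5 -> 'hello'
  2 -> 'code'
  4 -> 'bar'

Decoded: "code fast hello code bar"


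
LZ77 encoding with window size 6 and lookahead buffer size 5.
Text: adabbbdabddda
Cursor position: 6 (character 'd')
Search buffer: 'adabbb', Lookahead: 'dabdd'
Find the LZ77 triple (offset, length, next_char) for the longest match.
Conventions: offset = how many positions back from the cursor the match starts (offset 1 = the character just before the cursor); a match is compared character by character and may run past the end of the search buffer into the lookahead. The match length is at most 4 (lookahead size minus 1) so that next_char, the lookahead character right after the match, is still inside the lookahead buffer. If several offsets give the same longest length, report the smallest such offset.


Try each offset into the search buffer:
  offset=1 (pos 5, char 'b'): match length 0
  offset=2 (pos 4, char 'b'): match length 0
  offset=3 (pos 3, char 'b'): match length 0
  offset=4 (pos 2, char 'a'): match length 0
  offset=5 (pos 1, char 'd'): match length 3
  offset=6 (pos 0, char 'a'): match length 0
Longest match has length 3 at offset 5.
next_char = character at position 6 + 3 = 9 -> 'd'

Best match: offset=5, length=3 (matching 'dab' starting at position 1)
LZ77 triple: (5, 3, 'd')


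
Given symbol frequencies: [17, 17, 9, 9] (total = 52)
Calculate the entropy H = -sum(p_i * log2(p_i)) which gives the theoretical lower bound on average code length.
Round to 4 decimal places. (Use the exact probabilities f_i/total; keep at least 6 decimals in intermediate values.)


Per-symbol terms -p_i * log2(p_i) with p_i = f_i/52:
  p = 17/52 = 0.326923: log2(p) = -1.612977, -p*log2(p) = 0.527319
  p = 17/52 = 0.326923: log2(p) = -1.612977, -p*log2(p) = 0.527319
  p = 9/52 = 0.173077: log2(p) = -2.530515, -p*log2(p) = 0.437974
  p = 9/52 = 0.173077: log2(p) = -2.530515, -p*log2(p) = 0.437974
H = 0.527319 + 0.527319 + 0.437974 + 0.437974 = 1.930586

H = 1.9306 bits/symbol


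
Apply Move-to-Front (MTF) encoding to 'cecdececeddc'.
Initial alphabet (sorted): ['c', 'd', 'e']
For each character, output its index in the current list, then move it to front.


MTF encoding:
'c': index 0 in ['c', 'd', 'e'] -> ['c', 'd', 'e']
'e': index 2 in ['c', 'd', 'e'] -> ['e', 'c', 'd']
'c': index 1 in ['e', 'c', 'd'] -> ['c', 'e', 'd']
'd': index 2 in ['c', 'e', 'd'] -> ['d', 'c', 'e']
'e': index 2 in ['d', 'c', 'e'] -> ['e', 'd', 'c']
'c': index 2 in ['e', 'd', 'c'] -> ['c', 'e', 'd']
'e': index 1 in ['c', 'e', 'd'] -> ['e', 'c', 'd']
'c': index 1 in ['e', 'c', 'd'] -> ['c', 'e', 'd']
'e': index 1 in ['c', 'e', 'd'] -> ['e', 'c', 'd']
'd': index 2 in ['e', 'c', 'd'] -> ['d', 'e', 'c']
'd': index 0 in ['d', 'e', 'c'] -> ['d', 'e', 'c']
'c': index 2 in ['d', 'e', 'c'] -> ['c', 'd', 'e']


Output: [0, 2, 1, 2, 2, 2, 1, 1, 1, 2, 0, 2]


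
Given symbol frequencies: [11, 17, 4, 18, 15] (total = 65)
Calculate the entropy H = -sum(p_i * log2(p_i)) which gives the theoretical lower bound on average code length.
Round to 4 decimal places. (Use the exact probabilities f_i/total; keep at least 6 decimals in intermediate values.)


Per-symbol terms -p_i * log2(p_i) with p_i = f_i/65:
  p = 11/65 = 0.169231: log2(p) = -2.562936, -p*log2(p) = 0.433728
  p = 17/65 = 0.261538: log2(p) = -1.934905, -p*log2(p) = 0.506052
  p = 4/65 = 0.061538: log2(p) = -4.022368, -p*log2(p) = 0.247530
  p = 18/65 = 0.276923: log2(p) = -1.852443, -p*log2(p) = 0.512984
  p = 15/65 = 0.230769: log2(p) = -2.115477, -p*log2(p) = 0.488187
H = 0.433728 + 0.506052 + 0.247530 + 0.512984 + 0.488187 = 2.188481

H = 2.1885 bits/symbol


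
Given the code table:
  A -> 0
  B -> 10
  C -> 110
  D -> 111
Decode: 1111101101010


Decoding:
111 -> D
110 -> C
110 -> C
10 -> B
10 -> B


Result: DCCBB


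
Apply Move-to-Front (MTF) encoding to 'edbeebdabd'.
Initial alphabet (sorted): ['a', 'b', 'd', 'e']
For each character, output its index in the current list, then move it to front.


MTF encoding:
'e': index 3 in ['a', 'b', 'd', 'e'] -> ['e', 'a', 'b', 'd']
'd': index 3 in ['e', 'a', 'b', 'd'] -> ['d', 'e', 'a', 'b']
'b': index 3 in ['d', 'e', 'a', 'b'] -> ['b', 'd', 'e', 'a']
'e': index 2 in ['b', 'd', 'e', 'a'] -> ['e', 'b', 'd', 'a']
'e': index 0 in ['e', 'b', 'd', 'a'] -> ['e', 'b', 'd', 'a']
'b': index 1 in ['e', 'b', 'd', 'a'] -> ['b', 'e', 'd', 'a']
'd': index 2 in ['b', 'e', 'd', 'a'] -> ['d', 'b', 'e', 'a']
'a': index 3 in ['d', 'b', 'e', 'a'] -> ['a', 'd', 'b', 'e']
'b': index 2 in ['a', 'd', 'b', 'e'] -> ['b', 'a', 'd', 'e']
'd': index 2 in ['b', 'a', 'd', 'e'] -> ['d', 'b', 'a', 'e']


Output: [3, 3, 3, 2, 0, 1, 2, 3, 2, 2]


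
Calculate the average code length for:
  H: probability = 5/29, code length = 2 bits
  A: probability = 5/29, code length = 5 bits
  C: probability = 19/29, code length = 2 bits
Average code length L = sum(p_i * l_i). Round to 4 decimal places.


Weighted contributions p_i * l_i:
  H: (5/29) * 2 = 10/29
  A: (5/29) * 5 = 25/29
  C: (19/29) * 2 = 38/29
Sum = (10 + 25 + 38)/29 = 73/29

L = 73/29 = 2.5172 bits/symbol


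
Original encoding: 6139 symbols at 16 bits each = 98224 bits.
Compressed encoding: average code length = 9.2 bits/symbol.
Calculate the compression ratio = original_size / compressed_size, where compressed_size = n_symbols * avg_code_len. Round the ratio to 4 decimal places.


original_size = n_symbols * orig_bits = 6139 * 16 = 98224 bits
compressed_size = n_symbols * avg_code_len = 6139 * 9.2 = 56478.8 bits
ratio = original_size / compressed_size = 98224 / 56478.8 = 1.7391

Compression ratio = 1.7391


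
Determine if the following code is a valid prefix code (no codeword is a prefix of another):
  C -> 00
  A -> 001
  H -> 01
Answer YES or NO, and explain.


Checking each pair (does one codeword prefix another?):
  C='00' vs A='001': prefix -- VIOLATION

NO -- this is NOT a valid prefix code. C (00) is a prefix of A (001).


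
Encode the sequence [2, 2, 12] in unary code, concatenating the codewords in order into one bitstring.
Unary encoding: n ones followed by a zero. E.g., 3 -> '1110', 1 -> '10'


Encode each number as n ones followed by a terminating 0:
  2 -> 110 (3 bits)
  2 -> 110 (3 bits)
  12 -> 1111111111110 (13 bits)
Total length = 3 + 3 + 13 = 19 bits.

Unary([2, 2, 12]) = 1101101111111111110 (19 bits)


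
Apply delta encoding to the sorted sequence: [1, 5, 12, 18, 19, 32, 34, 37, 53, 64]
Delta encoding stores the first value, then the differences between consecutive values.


First value: 1
Deltas:
  5 - 1 = 4
  12 - 5 = 7
  18 - 12 = 6
  19 - 18 = 1
  32 - 19 = 13
  34 - 32 = 2
  37 - 34 = 3
  53 - 37 = 16
  64 - 53 = 11


Delta encoded: [1, 4, 7, 6, 1, 13, 2, 3, 16, 11]


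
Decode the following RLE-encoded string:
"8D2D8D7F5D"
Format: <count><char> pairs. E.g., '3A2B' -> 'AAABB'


Expanding each <count><char> pair:
  8D -> 'DDDDDDDD'
  2D -> 'DD'
  8D -> 'DDDDDDDD'
  7F -> 'FFFFFFF'
  5D -> 'DDDDD'

Decoded = DDDDDDDDDDDDDDDDDDFFFFFFFDDDDD


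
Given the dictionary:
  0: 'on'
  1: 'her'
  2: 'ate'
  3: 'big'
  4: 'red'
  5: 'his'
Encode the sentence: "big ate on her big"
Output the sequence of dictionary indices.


Look up each word in the dictionary:
  'big' -> 3
  'ate' -> 2
  'on' -> 0
  'her' -> 1
  'big' -> 3

Encoded: [3, 2, 0, 1, 3]
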